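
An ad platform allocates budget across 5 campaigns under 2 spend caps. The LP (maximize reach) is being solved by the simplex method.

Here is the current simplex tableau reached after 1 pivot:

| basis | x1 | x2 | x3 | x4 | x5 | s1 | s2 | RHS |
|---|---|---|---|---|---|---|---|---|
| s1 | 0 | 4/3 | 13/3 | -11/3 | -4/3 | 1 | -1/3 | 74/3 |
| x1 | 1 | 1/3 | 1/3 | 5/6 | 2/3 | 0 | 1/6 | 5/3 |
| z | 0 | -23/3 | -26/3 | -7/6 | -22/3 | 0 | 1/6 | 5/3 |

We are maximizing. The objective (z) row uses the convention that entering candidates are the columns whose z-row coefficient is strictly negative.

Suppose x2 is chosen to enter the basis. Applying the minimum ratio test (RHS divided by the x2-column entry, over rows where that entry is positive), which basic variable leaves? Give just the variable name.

Ratios: row 1 (s1): (74/3)/(4/3) = 37/2; row 2 (x1): (5/3)/(1/3) = 5.
Minimum ratio 5 is in the x1 row, so x1 leaves.

x1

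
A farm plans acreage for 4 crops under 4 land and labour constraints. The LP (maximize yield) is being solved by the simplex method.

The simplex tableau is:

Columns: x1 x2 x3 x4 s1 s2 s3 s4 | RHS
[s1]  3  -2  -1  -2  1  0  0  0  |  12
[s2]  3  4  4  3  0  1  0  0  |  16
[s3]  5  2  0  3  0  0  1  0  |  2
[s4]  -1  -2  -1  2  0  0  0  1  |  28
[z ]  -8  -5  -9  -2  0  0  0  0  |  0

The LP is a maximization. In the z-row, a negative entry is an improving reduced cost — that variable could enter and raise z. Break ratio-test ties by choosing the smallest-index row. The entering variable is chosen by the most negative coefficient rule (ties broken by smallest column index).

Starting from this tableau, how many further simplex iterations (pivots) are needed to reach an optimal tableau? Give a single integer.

2

pivot: x3 in, s2 out → z = 36
pivot: x1 in, s3 out → z = 73/2
No improving column remains; optimal.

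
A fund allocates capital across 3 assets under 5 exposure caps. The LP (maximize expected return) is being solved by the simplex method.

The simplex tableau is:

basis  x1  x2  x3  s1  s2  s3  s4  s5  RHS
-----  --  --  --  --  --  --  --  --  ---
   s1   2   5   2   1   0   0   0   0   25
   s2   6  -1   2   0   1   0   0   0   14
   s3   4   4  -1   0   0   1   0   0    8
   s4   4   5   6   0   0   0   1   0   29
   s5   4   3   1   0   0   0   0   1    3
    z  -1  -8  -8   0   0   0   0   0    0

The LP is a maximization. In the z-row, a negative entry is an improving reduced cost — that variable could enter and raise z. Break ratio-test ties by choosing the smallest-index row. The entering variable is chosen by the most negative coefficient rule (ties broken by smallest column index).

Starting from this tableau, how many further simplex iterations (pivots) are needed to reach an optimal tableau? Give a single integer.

pivot: x2 in, s5 out → z = 8
pivot: x3 in, x2 out → z = 24
No improving column remains; optimal.

2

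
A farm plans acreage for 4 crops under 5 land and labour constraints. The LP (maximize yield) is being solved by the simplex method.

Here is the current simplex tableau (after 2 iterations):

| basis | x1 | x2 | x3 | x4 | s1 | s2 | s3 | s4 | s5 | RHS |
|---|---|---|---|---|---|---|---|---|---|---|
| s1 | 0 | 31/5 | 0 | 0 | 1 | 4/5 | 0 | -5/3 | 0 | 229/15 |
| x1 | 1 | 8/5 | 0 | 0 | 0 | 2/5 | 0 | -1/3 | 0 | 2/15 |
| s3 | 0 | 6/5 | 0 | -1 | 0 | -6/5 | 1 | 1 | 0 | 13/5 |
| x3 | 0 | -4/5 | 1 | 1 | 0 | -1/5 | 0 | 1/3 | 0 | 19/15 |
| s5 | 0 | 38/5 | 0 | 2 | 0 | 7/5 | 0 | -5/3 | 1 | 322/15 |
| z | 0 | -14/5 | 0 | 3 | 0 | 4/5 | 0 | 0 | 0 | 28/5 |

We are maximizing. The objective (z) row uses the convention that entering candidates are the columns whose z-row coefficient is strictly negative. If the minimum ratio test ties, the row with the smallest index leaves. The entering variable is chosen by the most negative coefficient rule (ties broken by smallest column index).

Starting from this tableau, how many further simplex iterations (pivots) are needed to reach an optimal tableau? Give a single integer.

2

pivot: x2 in, x1 out → z = 35/6
pivot: s4 in, s3 out → z = 7
No improving column remains; optimal.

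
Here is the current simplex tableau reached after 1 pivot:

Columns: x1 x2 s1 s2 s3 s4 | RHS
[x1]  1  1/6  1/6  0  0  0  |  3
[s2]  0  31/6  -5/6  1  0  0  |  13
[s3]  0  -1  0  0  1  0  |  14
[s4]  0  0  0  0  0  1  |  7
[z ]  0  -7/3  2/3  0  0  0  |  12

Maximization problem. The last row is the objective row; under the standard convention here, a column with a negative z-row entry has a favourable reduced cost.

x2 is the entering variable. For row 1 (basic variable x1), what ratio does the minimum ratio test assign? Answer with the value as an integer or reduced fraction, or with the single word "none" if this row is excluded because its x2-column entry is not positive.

Ratio = RHS / (x2 entry) = 3 / (1/6) = 18.

18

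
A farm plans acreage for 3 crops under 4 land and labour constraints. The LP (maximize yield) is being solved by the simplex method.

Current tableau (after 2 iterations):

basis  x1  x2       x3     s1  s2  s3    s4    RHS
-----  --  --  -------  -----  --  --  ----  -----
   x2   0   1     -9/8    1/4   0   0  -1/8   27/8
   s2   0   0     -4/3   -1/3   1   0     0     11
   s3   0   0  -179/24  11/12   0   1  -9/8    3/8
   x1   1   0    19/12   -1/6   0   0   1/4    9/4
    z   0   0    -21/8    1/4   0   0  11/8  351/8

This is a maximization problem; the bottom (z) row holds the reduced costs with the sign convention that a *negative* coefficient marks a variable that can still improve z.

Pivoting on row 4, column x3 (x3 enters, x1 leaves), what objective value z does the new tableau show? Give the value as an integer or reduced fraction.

1809/38

Minimum ratio for x3: (9/4)/(19/12) = 27/19.
z changes by −(z-row coeff of x3)·ratio = −(-21/8)·(27/19) = 567/152.
New z = 351/8 + (567/152) = 1809/38.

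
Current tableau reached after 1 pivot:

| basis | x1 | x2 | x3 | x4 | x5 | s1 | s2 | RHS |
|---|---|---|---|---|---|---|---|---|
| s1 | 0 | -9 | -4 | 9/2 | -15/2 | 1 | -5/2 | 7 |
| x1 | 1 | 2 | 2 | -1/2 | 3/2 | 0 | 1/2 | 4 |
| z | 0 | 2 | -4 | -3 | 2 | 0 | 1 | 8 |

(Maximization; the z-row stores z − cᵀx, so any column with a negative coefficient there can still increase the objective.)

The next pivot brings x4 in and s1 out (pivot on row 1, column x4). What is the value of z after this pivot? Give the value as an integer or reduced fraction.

Minimum ratio for x4: 7/(9/2) = 14/9.
z changes by −(z-row coeff of x4)·ratio = −(-3)·(14/9) = 14/3.
New z = 8 + (14/3) = 38/3.

38/3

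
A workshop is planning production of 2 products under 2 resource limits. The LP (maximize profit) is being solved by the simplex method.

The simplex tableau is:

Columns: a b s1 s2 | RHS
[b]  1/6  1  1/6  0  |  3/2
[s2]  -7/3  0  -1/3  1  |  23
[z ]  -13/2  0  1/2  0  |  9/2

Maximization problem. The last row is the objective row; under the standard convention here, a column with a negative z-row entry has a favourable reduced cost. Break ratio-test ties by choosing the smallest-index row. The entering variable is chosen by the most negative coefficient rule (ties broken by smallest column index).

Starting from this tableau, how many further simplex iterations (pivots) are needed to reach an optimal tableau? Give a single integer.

pivot: a in, b out → z = 63
No improving column remains; optimal.

1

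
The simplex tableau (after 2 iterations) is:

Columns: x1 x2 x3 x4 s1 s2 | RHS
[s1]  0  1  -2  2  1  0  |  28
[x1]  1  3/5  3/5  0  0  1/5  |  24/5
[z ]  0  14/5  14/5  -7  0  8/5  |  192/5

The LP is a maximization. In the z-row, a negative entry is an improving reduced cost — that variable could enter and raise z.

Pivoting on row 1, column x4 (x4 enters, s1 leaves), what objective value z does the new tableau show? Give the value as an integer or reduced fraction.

682/5

Minimum ratio for x4: 28/2 = 14.
z changes by −(z-row coeff of x4)·ratio = −(-7)·14 = 98.
New z = 192/5 + 98 = 682/5.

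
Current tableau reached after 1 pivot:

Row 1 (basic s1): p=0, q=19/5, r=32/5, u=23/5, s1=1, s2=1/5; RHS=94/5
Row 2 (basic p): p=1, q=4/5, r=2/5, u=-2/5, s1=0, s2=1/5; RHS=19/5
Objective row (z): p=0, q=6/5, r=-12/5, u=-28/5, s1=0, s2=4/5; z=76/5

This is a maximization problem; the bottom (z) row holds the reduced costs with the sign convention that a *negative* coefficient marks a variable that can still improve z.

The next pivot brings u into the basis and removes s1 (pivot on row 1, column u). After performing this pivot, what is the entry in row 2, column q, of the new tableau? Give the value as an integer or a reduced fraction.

26/23

Pivot element is row 1, column u: 23/5.
Normalize row 1: new (row 1, q) = (19/5)/(23/5) = 19/23.
row 2 ← row 2 − (-2/5)·(new row 1): 4/5 − (-2/5)·(19/23) = 26/23.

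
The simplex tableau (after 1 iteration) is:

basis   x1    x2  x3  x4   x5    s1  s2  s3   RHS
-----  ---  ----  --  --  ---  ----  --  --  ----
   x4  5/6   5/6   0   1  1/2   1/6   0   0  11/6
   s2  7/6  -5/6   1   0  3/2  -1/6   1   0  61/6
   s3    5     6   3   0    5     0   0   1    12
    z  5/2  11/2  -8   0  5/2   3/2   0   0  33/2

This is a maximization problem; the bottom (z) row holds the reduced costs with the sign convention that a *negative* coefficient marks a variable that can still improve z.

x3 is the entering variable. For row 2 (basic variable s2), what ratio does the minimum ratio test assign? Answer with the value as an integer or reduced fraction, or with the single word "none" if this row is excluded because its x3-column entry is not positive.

61/6

Ratio = RHS / (x3 entry) = (61/6) / 1 = 61/6.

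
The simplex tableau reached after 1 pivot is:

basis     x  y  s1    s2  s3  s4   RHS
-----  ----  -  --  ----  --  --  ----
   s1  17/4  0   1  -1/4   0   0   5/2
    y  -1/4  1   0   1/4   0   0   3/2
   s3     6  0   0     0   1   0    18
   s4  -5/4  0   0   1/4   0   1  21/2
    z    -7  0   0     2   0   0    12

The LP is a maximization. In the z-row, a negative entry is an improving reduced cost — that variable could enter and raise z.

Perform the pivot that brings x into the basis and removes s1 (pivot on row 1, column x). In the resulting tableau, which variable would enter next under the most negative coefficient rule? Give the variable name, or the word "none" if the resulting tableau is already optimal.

none

Pivot element 17/4. New z-row = old z-row − (-7)·(row 1/(17/4)).
Updated z-row coefficients: x: 0, y: 0, s1: 28/17, s2: 27/17, s3: 0, s4: 0.
No coefficient is strictly negative; the tableau after this pivot is optimal.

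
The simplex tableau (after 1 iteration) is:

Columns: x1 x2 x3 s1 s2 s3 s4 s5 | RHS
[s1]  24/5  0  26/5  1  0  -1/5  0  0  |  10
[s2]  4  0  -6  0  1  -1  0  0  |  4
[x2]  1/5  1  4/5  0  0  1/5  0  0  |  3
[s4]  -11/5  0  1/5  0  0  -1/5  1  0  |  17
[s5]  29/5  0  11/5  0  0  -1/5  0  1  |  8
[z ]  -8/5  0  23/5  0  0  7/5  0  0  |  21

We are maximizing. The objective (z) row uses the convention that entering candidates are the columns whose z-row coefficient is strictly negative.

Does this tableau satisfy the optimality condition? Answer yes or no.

Column x1 has objective-row coefficient -8/5, which is negative; an improving pivot exists, so not yet optimal.

no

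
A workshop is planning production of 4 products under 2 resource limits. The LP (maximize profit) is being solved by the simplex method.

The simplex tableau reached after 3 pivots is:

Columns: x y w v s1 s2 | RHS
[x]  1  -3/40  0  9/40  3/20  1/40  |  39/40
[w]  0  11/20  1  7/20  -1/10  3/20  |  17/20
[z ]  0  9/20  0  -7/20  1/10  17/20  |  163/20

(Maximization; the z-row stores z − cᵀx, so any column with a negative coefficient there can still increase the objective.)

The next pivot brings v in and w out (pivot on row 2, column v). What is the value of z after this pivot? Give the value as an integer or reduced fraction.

9

Minimum ratio for v: (17/20)/(7/20) = 17/7.
z changes by −(z-row coeff of v)·ratio = −(-7/20)·(17/7) = 17/20.
New z = 163/20 + (17/20) = 9.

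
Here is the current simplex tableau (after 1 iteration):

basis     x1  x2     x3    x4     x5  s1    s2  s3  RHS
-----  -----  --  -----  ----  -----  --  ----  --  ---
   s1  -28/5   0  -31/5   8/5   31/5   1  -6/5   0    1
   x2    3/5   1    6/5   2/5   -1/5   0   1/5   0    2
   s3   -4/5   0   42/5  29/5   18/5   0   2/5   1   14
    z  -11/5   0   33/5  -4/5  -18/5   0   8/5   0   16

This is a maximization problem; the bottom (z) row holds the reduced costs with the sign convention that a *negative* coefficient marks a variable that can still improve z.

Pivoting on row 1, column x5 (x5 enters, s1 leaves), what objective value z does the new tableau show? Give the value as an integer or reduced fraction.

514/31

Minimum ratio for x5: 1/(31/5) = 5/31.
z changes by −(z-row coeff of x5)·ratio = −(-18/5)·(5/31) = 18/31.
New z = 16 + (18/31) = 514/31.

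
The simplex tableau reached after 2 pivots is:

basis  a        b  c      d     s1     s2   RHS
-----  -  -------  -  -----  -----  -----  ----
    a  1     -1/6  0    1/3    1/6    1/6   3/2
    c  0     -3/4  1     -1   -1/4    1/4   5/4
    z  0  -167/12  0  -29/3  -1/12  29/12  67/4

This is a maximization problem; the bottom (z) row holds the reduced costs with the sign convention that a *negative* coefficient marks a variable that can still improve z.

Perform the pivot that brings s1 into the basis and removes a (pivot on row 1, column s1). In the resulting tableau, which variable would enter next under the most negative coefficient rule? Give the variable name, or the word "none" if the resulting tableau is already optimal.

Pivot element 1/6. New z-row = old z-row − (-1/12)·(row 1/(1/6)).
Updated z-row coefficients: a: 1/2, b: -14, c: 0, d: -19/2, s1: 0, s2: 5/2.
The most negative is -14 in column b, so b would enter next.

b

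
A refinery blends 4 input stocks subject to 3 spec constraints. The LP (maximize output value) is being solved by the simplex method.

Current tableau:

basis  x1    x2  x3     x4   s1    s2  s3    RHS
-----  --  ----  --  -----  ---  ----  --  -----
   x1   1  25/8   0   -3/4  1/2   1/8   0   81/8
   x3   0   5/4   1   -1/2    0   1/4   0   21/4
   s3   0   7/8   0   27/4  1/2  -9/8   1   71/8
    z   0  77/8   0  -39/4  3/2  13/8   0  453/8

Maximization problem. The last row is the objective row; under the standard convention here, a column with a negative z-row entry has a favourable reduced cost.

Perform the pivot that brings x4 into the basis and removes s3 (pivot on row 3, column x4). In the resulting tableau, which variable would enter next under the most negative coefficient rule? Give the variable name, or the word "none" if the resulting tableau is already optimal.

none

Pivot element 27/4. New z-row = old z-row − (-39/4)·(row 3/(27/4)).
Updated z-row coefficients: x1: 0, x2: 98/9, x3: 0, x4: 0, s1: 20/9, s2: 0, s3: 13/9.
No coefficient is strictly negative; the tableau after this pivot is optimal.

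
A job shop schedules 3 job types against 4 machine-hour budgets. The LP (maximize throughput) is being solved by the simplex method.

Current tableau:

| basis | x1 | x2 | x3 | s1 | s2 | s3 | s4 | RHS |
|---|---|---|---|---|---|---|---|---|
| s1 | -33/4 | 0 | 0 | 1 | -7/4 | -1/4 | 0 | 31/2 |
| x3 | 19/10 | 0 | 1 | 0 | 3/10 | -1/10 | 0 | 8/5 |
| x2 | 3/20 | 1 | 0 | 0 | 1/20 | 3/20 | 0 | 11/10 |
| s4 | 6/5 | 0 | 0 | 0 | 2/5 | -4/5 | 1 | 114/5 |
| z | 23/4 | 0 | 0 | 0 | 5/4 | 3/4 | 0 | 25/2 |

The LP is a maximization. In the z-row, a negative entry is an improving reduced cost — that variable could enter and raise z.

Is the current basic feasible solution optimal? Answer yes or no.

No objective-row coefficient is strictly negative, so no entering variable exists; the tableau is optimal.

yes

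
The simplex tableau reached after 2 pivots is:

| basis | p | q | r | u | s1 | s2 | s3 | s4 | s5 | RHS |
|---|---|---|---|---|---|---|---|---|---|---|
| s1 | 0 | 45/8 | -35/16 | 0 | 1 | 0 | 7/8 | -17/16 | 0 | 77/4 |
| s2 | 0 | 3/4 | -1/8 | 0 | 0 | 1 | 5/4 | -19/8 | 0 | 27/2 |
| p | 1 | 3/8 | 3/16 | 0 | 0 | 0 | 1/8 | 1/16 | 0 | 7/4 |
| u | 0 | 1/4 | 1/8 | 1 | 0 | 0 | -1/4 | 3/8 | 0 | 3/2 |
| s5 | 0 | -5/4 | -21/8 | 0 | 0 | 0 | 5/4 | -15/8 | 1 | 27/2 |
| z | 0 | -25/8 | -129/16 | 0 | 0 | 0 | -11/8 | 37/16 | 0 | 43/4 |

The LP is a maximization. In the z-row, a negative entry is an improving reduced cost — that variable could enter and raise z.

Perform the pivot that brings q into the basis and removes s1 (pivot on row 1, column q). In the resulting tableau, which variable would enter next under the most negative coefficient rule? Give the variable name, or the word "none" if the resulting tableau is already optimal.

r

Pivot element 45/8. New z-row = old z-row − (-25/8)·(row 1/(45/8)).
Updated z-row coefficients: p: 0, q: 0, r: -167/18, u: 0, s1: 5/9, s2: 0, s3: -8/9, s4: 31/18, s5: 0.
The most negative is -167/18 in column r, so r would enter next.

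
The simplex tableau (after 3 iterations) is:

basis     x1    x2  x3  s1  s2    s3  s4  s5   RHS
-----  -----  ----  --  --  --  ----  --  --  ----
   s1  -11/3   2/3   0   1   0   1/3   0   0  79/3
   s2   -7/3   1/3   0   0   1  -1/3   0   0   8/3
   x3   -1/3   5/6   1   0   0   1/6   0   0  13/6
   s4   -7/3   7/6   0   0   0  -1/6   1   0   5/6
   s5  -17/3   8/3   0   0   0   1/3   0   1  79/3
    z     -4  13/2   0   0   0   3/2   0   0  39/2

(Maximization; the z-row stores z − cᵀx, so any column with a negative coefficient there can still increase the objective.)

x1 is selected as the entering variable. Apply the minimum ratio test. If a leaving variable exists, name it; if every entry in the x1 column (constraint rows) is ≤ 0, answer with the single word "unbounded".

x1-column entries: row 1: -11/3, row 2: -7/3, row 3: -1/3, row 4: -7/3, row 5: -17/3. All ≤ 0, so x1 can increase without bound; the LP is unbounded in this direction.

unbounded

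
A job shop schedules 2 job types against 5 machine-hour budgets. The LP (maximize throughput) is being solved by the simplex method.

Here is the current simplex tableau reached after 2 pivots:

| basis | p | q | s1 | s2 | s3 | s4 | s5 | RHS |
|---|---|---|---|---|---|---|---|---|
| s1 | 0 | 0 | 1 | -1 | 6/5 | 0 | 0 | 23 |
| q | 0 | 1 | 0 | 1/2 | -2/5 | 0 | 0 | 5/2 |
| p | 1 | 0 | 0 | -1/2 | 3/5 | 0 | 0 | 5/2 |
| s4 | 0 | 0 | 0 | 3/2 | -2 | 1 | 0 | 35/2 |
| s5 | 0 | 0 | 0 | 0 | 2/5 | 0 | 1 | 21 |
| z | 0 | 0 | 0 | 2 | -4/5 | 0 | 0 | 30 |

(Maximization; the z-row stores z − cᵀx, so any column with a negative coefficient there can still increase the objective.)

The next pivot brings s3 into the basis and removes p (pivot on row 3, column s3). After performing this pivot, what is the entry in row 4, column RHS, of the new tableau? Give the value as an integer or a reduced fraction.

155/6

Pivot element is row 3, column s3: 3/5.
Normalize row 3: new (row 3, RHS) = (5/2)/(3/5) = 25/6.
row 4 ← row 4 − (-2)·(new row 3): 35/2 − (-2)·(25/6) = 155/6.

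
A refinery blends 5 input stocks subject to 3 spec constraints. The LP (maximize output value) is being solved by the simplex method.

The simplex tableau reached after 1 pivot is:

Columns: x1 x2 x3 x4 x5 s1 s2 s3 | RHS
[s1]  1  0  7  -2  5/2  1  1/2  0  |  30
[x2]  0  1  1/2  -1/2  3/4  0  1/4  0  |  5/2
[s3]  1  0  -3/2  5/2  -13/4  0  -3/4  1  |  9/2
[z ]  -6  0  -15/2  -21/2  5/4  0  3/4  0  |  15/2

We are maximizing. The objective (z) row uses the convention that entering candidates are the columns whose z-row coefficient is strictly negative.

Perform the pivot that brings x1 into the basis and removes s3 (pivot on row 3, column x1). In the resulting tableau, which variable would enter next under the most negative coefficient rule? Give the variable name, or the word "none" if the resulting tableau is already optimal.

Pivot element 1. New z-row = old z-row − (-6)·(row 3/1).
Updated z-row coefficients: x1: 0, x2: 0, x3: -33/2, x4: 9/2, x5: -73/4, s1: 0, s2: -15/4, s3: 6.
The most negative is -73/4 in column x5, so x5 would enter next.

x5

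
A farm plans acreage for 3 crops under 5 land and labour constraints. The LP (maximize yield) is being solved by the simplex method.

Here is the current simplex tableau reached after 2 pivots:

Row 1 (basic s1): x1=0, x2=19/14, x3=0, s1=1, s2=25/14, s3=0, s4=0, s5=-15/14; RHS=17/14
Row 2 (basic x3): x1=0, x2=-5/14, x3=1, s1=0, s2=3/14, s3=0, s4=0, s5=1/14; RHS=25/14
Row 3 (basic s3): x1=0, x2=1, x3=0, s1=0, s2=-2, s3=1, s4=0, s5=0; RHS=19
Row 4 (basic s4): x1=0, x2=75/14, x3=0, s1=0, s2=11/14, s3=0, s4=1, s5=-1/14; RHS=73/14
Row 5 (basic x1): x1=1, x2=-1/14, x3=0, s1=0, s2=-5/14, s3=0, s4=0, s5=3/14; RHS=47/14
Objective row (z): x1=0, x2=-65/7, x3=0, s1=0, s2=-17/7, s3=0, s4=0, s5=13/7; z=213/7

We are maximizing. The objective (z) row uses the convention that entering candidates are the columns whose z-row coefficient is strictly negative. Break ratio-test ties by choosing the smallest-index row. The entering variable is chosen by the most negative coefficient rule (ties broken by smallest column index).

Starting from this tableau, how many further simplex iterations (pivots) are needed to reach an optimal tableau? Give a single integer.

2

pivot: x2 in, s1 out → z = 736/19
pivot: s5 in, s4 out → z = 3104/79
No improving column remains; optimal.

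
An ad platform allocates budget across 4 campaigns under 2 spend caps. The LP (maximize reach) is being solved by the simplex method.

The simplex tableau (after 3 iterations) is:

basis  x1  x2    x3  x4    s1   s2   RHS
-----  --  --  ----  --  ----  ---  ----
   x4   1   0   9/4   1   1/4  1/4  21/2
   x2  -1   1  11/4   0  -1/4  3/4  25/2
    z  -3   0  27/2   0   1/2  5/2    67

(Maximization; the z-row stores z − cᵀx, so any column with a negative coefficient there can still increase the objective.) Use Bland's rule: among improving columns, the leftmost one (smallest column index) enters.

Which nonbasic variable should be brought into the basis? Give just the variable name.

x1

Objective-row coefficients: x1: -3, x2: 0, x3: 27/2, x4: 0, s1: 1/2, s2: 5/2.
Improving columns: x1. Bland's rule picks the smallest column index → x1.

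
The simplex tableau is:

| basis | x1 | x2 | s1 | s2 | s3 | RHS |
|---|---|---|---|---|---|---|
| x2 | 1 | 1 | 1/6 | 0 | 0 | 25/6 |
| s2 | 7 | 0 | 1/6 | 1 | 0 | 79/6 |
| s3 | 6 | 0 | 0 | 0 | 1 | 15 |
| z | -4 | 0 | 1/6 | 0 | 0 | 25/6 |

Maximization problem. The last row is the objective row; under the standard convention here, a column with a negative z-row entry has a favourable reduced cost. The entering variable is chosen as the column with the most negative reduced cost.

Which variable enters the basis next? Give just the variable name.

x1

Objective-row coefficients: x1: -4, x2: 0, s1: 1/6, s2: 0, s3: 0.
The most negative is -4 in column x1, so x1 enters.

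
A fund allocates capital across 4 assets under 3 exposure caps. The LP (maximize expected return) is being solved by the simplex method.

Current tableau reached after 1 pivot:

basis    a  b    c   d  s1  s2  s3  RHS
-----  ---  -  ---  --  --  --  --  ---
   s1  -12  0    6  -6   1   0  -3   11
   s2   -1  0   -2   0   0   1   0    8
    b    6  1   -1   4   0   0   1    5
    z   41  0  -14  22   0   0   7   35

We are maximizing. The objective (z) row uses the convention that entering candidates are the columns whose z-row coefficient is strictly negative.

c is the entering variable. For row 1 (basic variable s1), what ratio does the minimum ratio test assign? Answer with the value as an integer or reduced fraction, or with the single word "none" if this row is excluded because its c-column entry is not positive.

11/6

Ratio = RHS / (c entry) = 11 / 6 = 11/6.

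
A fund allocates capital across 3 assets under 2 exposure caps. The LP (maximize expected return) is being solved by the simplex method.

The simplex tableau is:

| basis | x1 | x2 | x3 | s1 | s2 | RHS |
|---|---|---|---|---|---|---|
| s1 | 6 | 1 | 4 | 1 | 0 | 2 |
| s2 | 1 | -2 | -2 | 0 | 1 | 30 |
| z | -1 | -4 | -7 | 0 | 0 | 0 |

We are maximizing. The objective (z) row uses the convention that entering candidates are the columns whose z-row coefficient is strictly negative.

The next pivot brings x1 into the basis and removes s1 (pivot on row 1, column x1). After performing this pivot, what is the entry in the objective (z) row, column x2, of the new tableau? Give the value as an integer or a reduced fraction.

Pivot element is row 1, column x1: 6.
Normalize row 1: new (row 1, x2) = 1/6 = 1/6.
z-row ← z-row − (-1)·(new row 1): -4 − (-1)·(1/6) = -23/6.

-23/6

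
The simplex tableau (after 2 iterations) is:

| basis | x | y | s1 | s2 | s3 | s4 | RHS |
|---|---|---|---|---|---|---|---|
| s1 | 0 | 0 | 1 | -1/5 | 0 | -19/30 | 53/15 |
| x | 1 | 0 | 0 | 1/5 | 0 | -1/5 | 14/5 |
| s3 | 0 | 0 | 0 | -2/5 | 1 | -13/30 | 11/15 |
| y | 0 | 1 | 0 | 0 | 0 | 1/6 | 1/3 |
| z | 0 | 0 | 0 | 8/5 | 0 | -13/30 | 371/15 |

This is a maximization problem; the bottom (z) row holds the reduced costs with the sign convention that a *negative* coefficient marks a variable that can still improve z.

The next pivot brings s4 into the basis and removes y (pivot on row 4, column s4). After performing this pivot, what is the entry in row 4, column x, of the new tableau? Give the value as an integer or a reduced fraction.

0

Pivot element is row 4, column s4: 1/6.
Normalize row 4: new (row 4, x) = 0/(1/6) = 0.
Row 4 is the pivot row, so the entry is 0.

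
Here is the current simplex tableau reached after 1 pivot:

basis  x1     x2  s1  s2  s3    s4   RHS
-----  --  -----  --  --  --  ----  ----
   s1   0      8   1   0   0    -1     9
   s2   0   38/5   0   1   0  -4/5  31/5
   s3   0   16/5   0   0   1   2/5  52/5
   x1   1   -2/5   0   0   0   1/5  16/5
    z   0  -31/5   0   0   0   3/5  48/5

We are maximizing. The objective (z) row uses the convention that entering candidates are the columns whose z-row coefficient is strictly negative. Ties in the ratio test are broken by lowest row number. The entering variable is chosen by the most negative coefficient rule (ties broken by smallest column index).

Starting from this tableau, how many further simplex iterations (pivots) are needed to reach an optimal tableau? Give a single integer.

pivot: x2 in, s2 out → z = 557/38
pivot: s4 in, s3 out → z = 213/14
No improving column remains; optimal.

2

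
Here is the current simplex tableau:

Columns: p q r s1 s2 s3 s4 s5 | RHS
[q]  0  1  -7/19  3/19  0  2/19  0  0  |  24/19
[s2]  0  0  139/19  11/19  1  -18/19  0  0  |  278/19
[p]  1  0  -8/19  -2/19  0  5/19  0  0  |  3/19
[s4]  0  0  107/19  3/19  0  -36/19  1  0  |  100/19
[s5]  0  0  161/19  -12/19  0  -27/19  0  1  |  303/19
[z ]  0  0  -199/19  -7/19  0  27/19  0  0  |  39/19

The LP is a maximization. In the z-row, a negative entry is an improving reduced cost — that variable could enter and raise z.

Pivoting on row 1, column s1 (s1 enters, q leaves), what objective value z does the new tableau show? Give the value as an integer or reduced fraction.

Minimum ratio for s1: (24/19)/(3/19) = 8.
z changes by −(z-row coeff of s1)·ratio = −(-7/19)·8 = 56/19.
New z = 39/19 + (56/19) = 5.

5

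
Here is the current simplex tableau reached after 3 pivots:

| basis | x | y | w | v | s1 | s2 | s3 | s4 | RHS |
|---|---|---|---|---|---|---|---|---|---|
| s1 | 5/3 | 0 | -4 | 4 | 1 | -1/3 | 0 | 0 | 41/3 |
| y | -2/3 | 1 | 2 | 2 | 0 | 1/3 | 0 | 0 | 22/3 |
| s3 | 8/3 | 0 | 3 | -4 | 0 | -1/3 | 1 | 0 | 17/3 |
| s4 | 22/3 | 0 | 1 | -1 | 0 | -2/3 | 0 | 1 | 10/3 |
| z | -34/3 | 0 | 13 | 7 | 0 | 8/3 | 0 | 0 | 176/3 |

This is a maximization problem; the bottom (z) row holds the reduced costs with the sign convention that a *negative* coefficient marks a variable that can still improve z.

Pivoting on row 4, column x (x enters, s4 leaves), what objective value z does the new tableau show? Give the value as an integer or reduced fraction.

Minimum ratio for x: (10/3)/(22/3) = 5/11.
z changes by −(z-row coeff of x)·ratio = −(-34/3)·(5/11) = 170/33.
New z = 176/3 + (170/33) = 702/11.

702/11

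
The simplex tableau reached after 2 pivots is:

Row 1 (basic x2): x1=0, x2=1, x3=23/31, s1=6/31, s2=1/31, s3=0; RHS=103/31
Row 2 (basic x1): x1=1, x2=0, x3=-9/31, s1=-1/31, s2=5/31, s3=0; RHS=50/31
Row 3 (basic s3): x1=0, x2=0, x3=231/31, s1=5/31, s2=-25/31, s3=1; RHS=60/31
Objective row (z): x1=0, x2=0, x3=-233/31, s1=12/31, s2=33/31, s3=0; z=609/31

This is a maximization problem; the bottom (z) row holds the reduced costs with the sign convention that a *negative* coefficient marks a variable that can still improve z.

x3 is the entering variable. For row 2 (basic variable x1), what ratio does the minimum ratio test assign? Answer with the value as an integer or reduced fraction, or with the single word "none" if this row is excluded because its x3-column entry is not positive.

none

The x3 entry in row 2 is -9/31 ≤ 0, so this row gives no ratio.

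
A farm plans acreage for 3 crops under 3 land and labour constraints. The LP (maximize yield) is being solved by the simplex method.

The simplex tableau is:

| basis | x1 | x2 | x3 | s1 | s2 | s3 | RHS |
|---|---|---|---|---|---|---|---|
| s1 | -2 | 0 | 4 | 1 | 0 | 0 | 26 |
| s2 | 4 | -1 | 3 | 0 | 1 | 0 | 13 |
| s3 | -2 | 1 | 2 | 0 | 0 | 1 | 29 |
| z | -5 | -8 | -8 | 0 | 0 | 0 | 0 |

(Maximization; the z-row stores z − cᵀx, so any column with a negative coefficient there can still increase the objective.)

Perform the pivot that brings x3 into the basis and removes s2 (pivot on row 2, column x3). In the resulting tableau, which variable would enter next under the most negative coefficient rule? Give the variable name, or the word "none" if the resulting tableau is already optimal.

x2

Pivot element 3. New z-row = old z-row − (-8)·(row 2/3).
Updated z-row coefficients: x1: 17/3, x2: -32/3, x3: 0, s1: 0, s2: 8/3, s3: 0.
The most negative is -32/3 in column x2, so x2 would enter next.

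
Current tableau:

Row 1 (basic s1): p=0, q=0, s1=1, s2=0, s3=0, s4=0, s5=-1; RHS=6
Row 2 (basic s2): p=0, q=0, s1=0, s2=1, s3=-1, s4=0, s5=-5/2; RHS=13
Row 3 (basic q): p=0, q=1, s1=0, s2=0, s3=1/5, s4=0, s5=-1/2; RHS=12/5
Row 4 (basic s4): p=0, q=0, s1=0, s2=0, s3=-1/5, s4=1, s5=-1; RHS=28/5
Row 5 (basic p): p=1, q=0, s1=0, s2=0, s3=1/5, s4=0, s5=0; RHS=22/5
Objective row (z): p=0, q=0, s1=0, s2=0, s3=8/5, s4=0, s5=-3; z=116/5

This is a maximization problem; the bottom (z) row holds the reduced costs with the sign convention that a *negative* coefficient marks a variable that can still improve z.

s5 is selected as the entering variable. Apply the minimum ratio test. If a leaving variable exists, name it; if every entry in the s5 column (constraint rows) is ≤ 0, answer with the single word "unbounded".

unbounded

s5-column entries: row 1: -1, row 2: -5/2, row 3: -1/2, row 4: -1, row 5: 0. All ≤ 0, so s5 can increase without bound; the LP is unbounded in this direction.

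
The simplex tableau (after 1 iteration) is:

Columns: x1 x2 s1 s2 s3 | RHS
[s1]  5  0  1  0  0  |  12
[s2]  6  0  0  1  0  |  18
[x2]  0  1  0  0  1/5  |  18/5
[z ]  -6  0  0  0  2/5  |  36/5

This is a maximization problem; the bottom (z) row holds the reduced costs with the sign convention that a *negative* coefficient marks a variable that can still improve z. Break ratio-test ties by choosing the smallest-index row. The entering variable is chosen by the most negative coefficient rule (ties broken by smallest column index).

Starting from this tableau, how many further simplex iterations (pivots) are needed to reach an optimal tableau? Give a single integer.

1

pivot: x1 in, s1 out → z = 108/5
No improving column remains; optimal.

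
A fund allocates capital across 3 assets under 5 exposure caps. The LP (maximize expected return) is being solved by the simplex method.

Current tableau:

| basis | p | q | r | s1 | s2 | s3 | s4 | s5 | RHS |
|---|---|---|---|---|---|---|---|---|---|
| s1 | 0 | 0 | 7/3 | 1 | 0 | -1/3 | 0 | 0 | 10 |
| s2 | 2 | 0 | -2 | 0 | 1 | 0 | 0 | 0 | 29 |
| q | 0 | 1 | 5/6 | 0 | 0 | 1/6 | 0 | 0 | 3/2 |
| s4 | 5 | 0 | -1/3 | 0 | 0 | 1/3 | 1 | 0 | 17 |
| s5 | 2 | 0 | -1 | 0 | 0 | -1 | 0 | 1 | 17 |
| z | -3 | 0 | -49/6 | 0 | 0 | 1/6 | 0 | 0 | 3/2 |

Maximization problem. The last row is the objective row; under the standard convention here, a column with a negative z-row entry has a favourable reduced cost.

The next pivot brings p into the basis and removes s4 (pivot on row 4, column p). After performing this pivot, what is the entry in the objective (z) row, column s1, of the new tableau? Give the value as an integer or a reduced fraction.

Pivot element is row 4, column p: 5.
Normalize row 4: new (row 4, s1) = 0/5 = 0.
z-row ← z-row − (-3)·(new row 4): 0 − (-3)·0 = 0.

0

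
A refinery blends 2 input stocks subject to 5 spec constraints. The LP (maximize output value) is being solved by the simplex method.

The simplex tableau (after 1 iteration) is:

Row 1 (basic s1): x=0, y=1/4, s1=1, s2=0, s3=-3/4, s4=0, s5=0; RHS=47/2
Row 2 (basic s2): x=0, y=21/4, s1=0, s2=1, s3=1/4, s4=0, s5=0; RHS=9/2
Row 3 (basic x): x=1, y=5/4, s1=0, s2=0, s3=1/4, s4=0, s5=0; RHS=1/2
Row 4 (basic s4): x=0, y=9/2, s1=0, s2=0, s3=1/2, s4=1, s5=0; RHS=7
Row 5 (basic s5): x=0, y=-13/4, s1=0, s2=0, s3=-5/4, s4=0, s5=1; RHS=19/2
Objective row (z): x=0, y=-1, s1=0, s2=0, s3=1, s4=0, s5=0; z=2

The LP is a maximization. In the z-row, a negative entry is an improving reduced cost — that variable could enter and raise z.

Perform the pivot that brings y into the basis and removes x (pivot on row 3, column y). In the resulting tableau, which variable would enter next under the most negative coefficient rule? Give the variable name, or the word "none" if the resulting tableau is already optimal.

Pivot element 5/4. New z-row = old z-row − (-1)·(row 3/(5/4)).
Updated z-row coefficients: x: 4/5, y: 0, s1: 0, s2: 0, s3: 6/5, s4: 0, s5: 0.
No coefficient is strictly negative; the tableau after this pivot is optimal.

none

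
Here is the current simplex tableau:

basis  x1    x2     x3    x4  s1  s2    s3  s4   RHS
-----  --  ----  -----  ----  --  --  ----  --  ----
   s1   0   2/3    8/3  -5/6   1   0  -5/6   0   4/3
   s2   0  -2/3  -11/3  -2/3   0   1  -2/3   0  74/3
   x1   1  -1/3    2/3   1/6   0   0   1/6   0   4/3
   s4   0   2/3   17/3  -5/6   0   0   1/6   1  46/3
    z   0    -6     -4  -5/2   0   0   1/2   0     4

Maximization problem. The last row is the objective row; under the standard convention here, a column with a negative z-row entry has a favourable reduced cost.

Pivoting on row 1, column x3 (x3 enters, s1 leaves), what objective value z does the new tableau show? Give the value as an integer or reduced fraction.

6

Minimum ratio for x3: (4/3)/(8/3) = 1/2.
z changes by −(z-row coeff of x3)·ratio = −(-4)·(1/2) = 2.
New z = 4 + 2 = 6.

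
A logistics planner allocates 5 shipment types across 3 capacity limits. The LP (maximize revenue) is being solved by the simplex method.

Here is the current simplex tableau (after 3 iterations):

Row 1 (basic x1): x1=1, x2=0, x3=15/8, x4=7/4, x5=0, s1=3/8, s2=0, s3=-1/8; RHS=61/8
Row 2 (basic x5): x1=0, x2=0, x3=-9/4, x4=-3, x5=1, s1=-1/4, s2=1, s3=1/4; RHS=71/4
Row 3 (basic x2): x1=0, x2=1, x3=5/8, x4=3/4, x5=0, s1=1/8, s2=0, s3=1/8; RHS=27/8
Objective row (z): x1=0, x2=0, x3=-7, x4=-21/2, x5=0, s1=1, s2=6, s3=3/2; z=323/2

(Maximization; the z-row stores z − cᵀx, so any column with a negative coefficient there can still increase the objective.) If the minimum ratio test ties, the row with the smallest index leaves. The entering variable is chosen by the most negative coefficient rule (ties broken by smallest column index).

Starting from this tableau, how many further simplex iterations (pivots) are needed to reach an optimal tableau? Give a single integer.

1

pivot: x4 in, x1 out → z = 829/4
No improving column remains; optimal.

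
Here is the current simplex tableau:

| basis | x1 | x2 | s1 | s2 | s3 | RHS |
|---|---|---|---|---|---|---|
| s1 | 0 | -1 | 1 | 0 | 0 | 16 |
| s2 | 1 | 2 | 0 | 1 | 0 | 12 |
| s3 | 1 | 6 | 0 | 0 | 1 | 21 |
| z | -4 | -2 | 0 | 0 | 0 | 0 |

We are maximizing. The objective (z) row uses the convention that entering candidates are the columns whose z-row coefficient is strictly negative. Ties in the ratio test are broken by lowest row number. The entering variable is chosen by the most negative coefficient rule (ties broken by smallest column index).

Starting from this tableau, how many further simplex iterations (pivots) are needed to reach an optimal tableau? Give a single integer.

pivot: x1 in, s2 out → z = 48
No improving column remains; optimal.

1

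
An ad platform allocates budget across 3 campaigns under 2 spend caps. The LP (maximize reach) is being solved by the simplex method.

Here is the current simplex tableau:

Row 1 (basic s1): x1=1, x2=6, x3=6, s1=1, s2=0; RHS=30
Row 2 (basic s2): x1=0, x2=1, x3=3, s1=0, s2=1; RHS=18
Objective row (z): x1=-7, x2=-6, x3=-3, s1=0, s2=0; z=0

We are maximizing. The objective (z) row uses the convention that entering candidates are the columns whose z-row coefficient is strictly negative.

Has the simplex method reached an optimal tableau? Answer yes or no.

Column x1 has objective-row coefficient -7, which is negative; an improving pivot exists, so not yet optimal.

no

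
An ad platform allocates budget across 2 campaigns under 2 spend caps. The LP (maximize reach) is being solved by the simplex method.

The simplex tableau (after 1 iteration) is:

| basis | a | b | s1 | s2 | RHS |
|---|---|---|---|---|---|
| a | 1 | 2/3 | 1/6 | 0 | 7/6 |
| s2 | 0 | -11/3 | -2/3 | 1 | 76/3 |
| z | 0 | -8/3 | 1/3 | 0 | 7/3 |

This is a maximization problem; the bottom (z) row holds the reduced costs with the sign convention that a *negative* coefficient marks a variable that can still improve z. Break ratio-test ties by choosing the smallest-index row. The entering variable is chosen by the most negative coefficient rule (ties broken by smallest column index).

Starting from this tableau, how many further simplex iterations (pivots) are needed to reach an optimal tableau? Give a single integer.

1

pivot: b in, a out → z = 7
No improving column remains; optimal.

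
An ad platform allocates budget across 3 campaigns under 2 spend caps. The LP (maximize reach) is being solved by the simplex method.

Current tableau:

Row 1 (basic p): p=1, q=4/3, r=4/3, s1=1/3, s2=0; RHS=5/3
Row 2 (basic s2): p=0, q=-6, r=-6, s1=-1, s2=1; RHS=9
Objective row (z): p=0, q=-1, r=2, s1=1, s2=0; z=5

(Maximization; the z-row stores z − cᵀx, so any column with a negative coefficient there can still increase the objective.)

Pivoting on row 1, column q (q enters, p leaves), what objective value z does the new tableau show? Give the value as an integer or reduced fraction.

25/4

Minimum ratio for q: (5/3)/(4/3) = 5/4.
z changes by −(z-row coeff of q)·ratio = −(-1)·(5/4) = 5/4.
New z = 5 + (5/4) = 25/4.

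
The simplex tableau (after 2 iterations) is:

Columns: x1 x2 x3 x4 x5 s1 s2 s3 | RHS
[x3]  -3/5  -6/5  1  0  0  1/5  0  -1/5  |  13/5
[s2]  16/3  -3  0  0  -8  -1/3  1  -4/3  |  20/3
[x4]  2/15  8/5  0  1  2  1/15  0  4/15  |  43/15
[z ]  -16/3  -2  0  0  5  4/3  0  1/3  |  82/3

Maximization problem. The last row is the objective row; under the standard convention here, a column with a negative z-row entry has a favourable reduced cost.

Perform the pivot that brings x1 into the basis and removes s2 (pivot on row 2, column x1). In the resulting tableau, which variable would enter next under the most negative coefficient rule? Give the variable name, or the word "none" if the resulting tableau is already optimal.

Pivot element 16/3. New z-row = old z-row − (-16/3)·(row 2/(16/3)).
Updated z-row coefficients: x1: 0, x2: -5, x3: 0, x4: 0, x5: -3, s1: 1, s2: 1, s3: -1.
The most negative is -5 in column x2, so x2 would enter next.

x2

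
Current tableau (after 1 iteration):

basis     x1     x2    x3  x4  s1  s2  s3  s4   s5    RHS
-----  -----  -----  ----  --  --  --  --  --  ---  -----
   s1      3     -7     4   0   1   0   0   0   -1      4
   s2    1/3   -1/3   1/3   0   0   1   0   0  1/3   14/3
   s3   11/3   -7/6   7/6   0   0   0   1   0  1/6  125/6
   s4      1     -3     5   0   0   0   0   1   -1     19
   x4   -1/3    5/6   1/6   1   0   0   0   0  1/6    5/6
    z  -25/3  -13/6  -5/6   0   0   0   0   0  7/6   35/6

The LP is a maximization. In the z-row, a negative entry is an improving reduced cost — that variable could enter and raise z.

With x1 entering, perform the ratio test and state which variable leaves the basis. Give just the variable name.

Ratios: row 1 (s1): 4/3 = 4/3; row 2 (s2): (14/3)/(1/3) = 14; row 3 (s3): (125/6)/(11/3) = 125/22; row 4 (s4): 19/1 = 19; row 5 (x4): entry -1/3 ≤ 0, skip.
Minimum ratio 4/3 is in the s1 row, so s1 leaves.

s1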